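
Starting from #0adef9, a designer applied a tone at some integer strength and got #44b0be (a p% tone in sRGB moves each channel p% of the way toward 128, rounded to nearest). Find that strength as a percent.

#0adef9 is rgb(10, 222, 249); #44b0be is rgb(68, 176, 190).
On the B channel (widest range): 190 ≈ 249 + (p/100)(128 − 249), so p ≈ 100×(190 − 249)/(128 − 249) = -5900/-121 = 48.76.
p = 49 reproduces all three channels after rounding.

49%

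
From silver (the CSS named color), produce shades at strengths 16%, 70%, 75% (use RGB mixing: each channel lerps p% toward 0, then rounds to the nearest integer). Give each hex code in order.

#a1a1a1, #3a3a3a, #303030

CSS silver is rgb(192, 192, 192).
16%: (192 − 30.72 = 161.28→161, 192 − 30.72 = 161.28→161, 192 − 30.72 = 161.28→161) → #a1a1a1
70%: (192 − 134.4 = 57.6→58, 192 − 134.4 = 57.6→58, 192 − 134.4 = 57.6→58) → #3a3a3a
75%: (192 − 144 = 48→48, 192 − 144 = 48→48, 192 − 144 = 48→48) → #303030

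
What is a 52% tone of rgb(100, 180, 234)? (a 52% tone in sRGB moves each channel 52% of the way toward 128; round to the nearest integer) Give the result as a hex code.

Lerp each channel 52% toward 128:
  R: 100 + 0.52×(128−100) = 100 + 14.56 = 114.56 → 115
  G: 180 − 27.04 = 152.96 → 153
  B: 234 + 0.52×(128−234) = 234 − 55.12 = 178.88 → 179
rgb(115, 153, 179) = #7399b3.

#7399b3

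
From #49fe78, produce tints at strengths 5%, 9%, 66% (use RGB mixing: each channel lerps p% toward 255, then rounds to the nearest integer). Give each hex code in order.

#52fe7f, #59fe84, #c1ffd1

#49fe78 is rgb(73, 254, 120).
5%: (73 + 9.1 = 82.1→82, 254→254, 120 + 6.75 = 126.75→127) → #52fe7f
9%: (73 + 16.38 = 89.38→89, 254→254, 120 + 12.15 = 132.15→132) → #59fe84
66%: (73 + 120.12 = 193.12→193, 254 + 0.66 = 254.66→255, 120 + 89.1 = 209.1→209) → #c1ffd1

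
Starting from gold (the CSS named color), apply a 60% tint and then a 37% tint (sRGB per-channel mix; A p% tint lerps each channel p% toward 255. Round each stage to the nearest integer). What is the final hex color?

CSS gold is rgb(255, 215, 0).
Lerp each channel 60% toward 255:
  R: 255 + 0 = 255 → 255
  G: 215 + 0.6×(255−215) = 215 + 24 = 239 → 239
  B: 0 + 0.6×(255−0) = 0 + 153 = 153 → 153
After the tint: rgb(255, 239, 153) = #FFEF99.
A 37% tint moves each channel 37% toward 255:
  R: 255 + 0.37×(255−255) = 255 + 0 = 255 → 255
  G: 239 + 0.37×(255−239) = 239 + 5.92 = 244.92 → 245
  B: 153 + 0.37×(255−153) = 153 + 37.74 = 190.74 → 191
rgb(255, 245, 191) = #FFF5BF.

#FFF5BF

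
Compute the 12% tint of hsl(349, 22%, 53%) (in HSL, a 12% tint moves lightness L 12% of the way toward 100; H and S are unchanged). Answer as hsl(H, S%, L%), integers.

hsl(349, 22%, 59%)

L moves 12% from 53 toward 100: 53 + 5.64 = 58.64 → 59.
H and S are unchanged.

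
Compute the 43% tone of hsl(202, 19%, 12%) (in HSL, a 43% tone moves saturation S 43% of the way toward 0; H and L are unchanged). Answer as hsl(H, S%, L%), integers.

S moves 43% from 19 toward 0: 19 − 8.17 = 10.83 → 11.
H and L are unchanged.

hsl(202, 11%, 12%)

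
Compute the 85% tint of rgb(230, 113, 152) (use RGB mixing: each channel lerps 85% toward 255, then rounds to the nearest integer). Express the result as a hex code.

#fbeaf0

Lerp each channel 85% toward 255:
  R: 230 + 0.85×(255−230) = 230 + 21.25 = 251.25 → 251
  G: 113 + 0.85×(255−113) = 113 + 120.7 = 233.7 → 234
  B: 152 + 0.85×(255−152) = 152 + 87.55 = 239.55 → 240
rgb(251, 234, 240) = #fbeaf0.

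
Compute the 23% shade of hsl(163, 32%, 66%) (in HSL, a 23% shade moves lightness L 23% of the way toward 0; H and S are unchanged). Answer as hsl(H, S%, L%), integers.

hsl(163, 32%, 51%)

L moves 23% from 66 toward 0: 66 − 15.18 = 50.82 → 51.
H and S are unchanged.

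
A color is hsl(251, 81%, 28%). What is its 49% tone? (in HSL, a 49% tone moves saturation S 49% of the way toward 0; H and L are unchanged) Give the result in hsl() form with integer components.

hsl(251, 41%, 28%)

S moves 49% from 81 toward 0: 81 − 39.69 = 41.31 → 41.
H and L are unchanged.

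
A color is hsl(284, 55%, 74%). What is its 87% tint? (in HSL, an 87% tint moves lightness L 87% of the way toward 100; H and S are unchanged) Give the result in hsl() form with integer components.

hsl(284, 55%, 97%)

L moves 87% from 74 toward 100: 74 + 22.62 = 96.62 → 97.
H and S are unchanged.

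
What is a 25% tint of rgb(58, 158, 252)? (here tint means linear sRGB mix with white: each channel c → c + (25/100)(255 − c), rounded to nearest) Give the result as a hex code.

Lerp each channel 25% toward 255:
  R: 58 + 0.25×(255−58) = 58 + 49.25 = 107.25 → 107
  G: 158 + 0.25×(255−158) = 158 + 24.25 = 182.25 → 182
  B: 252 + 0.75 = 252.75 → 253
rgb(107, 182, 253) = #6BB6FD.

#6BB6FD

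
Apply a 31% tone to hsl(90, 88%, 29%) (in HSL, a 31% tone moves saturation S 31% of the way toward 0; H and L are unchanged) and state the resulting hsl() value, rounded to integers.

S moves 31% from 88 toward 0: 88 − 27.28 = 60.72 → 61.
H and L are unchanged.

hsl(90, 61%, 29%)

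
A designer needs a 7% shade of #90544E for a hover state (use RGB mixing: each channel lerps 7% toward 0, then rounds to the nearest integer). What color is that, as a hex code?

#90544E is rgb(144, 84, 78).
Per channel, c → c + 0.07(0 − c):
  R: 144 + 0.07×(0−144) = 144 − 10.08 = 133.92 → 134
  G: 84 + 0.07×(0−84) = 84 − 5.88 = 78.12 → 78
  B: 78 − 5.46 = 72.54 → 73
rgb(134, 78, 73) = #864E49.

#864E49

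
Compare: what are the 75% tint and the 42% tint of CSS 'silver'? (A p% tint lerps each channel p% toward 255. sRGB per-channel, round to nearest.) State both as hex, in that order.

#EFEFEF, #DADADA

CSS silver is rgb(192, 192, 192).
75% tint:
  R: 192 + 47.25 = 239.25 → 239
  G: 192 + 0.75×(255−192) = 192 + 47.25 = 239.25 → 239
  B: 192 + 0.75×(255−192) = 192 + 47.25 = 239.25 → 239
  → #EFEFEF
42% tint:
  R: 192 + 26.46 = 218.46 → 218
  G: 192 + 26.46 = 218.46 → 218
  B: 192 + 0.42×(255−192) = 192 + 26.46 = 218.46 → 218
  → #DADADA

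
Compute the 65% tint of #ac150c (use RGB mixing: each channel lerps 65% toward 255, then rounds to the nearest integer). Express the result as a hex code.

#ac150c is rgb(172, 21, 12).
Per channel, c → c + 0.65(255 − c):
  R: 172 + 0.65×(255−172) = 172 + 53.95 = 225.95 → 226
  G: 21 + 0.65×(255−21) = 21 + 152.1 = 173.1 → 173
  B: 12 + 0.65×(255−12) = 12 + 157.95 = 169.95 → 170
rgb(226, 173, 170) = #e2adaa.

#e2adaa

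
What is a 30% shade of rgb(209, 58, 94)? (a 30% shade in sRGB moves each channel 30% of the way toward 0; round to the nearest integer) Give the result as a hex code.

#922942

Per channel, c → c + 0.3(0 − c):
  R: 209 + 0.3×(0−209) = 209 − 62.7 = 146.3 → 146
  G: 58 + 0.3×(0−58) = 58 − 17.4 = 40.6 → 41
  B: 94 + 0.3×(0−94) = 94 − 28.2 = 65.8 → 66
rgb(146, 41, 66) = #922942.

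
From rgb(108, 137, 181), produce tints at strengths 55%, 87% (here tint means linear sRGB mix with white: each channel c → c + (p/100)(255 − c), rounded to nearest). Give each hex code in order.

#BDCADE, #ECF0F5

55%: (108 + 80.85 = 188.85→189, 137 + 64.9 = 201.9→202, 181 + 40.7 = 221.7→222) → #BDCADE
87%: (108 + 127.89 = 235.89→236, 137 + 102.66 = 239.66→240, 181 + 64.38 = 245.38→245) → #ECF0F5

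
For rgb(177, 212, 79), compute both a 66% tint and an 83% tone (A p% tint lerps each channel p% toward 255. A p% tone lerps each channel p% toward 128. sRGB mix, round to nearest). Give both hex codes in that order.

66% tint:
  R: 177 + 0.66×(255−177) = 177 + 51.48 = 228.48 → 228
  G: 212 + 28.38 = 240.38 → 240
  B: 79 + 116.16 = 195.16 → 195
  → #e4f0c3
83% tone:
  R: 177 + 0.83×(128−177) = 177 − 40.67 = 136.33 → 136
  G: 212 − 69.72 = 142.28 → 142
  B: 79 + 40.67 = 119.67 → 120
  → #888e78

#e4f0c3, #888e78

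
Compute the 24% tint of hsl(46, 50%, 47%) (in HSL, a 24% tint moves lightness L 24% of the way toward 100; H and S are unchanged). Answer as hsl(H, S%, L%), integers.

hsl(46, 50%, 60%)

L moves 24% from 47 toward 100: 47 + 12.72 = 59.72 → 60.
H and S are unchanged.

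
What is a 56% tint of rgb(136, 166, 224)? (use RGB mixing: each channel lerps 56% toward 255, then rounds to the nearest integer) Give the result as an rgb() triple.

Per channel, c → c + 0.56(255 − c):
  R: 136 + 0.56×(255−136) = 136 + 66.64 = 202.64 → 203
  G: 166 + 49.84 = 215.84 → 216
  B: 224 + 0.56×(255−224) = 224 + 17.36 = 241.36 → 241

rgb(203, 216, 241)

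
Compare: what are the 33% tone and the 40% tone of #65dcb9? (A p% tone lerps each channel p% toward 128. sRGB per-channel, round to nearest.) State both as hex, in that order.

#65dcb9 is rgb(101, 220, 185).
33% tone:
  R: 101 + 0.33×(128−101) = 101 + 8.91 = 109.91 → 110
  G: 220 + 0.33×(128−220) = 220 − 30.36 = 189.64 → 190
  B: 185 + 0.33×(128−185) = 185 − 18.81 = 166.19 → 166
  → #6ebea6
40% tone:
  R: 101 + 0.4×(128−101) = 101 + 10.8 = 111.8 → 112
  G: 220 + 0.4×(128−220) = 220 − 36.8 = 183.2 → 183
  B: 185 + 0.4×(128−185) = 185 − 22.8 = 162.2 → 162
  → #70b7a2

#6ebea6, #70b7a2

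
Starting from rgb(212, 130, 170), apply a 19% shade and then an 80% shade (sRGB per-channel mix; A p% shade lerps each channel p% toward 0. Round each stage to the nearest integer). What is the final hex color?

#22151c

Per channel, c → c + 0.19(0 − c):
  R: 212 + 0.19×(0−212) = 212 − 40.28 = 171.72 → 172
  G: 130 + 0.19×(0−130) = 130 − 24.7 = 105.3 → 105
  B: 170 − 32.3 = 137.7 → 138
After the shade: rgb(172, 105, 138) = #ac698a.
Lerp each channel 80% toward 0:
  R: 172 − 137.6 = 34.4 → 34
  G: 105 − 84 = 21 → 21
  B: 138 + 0.8×(0−138) = 138 − 110.4 = 27.6 → 28
rgb(34, 21, 28) = #22151c.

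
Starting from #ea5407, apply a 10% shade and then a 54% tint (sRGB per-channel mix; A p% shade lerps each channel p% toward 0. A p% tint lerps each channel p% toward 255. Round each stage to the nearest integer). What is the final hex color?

#ea5407 is rgb(234, 84, 7).
A 10% shade moves each channel 10% toward 0:
  R: 234 + 0.1×(0−234) = 234 − 23.4 = 210.6 → 211
  G: 84 + 0.1×(0−84) = 84 − 8.4 = 75.6 → 76
  B: 7 + 0.1×(0−7) = 7 − 0.7 = 6.3 → 6
After the shade: rgb(211, 76, 6) = #d34c06.
Per channel, c → c + 0.54(255 − c):
  R: 211 + 0.54×(255−211) = 211 + 23.76 = 234.76 → 235
  G: 76 + 96.66 = 172.66 → 173
  B: 6 + 134.46 = 140.46 → 140
rgb(235, 173, 140) = #ebad8c.

#ebad8c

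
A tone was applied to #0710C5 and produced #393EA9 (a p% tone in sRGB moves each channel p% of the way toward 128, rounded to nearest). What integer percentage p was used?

41%

#0710C5 is rgb(7, 16, 197); #393EA9 is rgb(57, 62, 169).
On the R channel (widest range): 57 ≈ 7 + (p/100)(128 − 7), so p ≈ 100×(57 − 7)/(128 − 7) = 5000/121 = 41.32.
p = 41 reproduces all three channels after rounding.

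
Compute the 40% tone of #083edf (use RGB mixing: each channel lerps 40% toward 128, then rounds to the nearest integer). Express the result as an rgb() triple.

rgb(56, 88, 185)

#083edf is rgb(8, 62, 223).
A 40% tone moves each channel 40% toward 128:
  R: 8 + 0.4×(128−8) = 8 + 48 = 56 → 56
  G: 62 + 26.4 = 88.4 → 88
  B: 223 + 0.4×(128−223) = 223 − 38 = 185 → 185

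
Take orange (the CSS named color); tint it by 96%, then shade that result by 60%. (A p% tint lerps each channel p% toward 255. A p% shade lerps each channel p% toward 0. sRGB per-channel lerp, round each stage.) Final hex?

CSS orange is rgb(255, 165, 0).
Per channel, c → c + 0.96(255 − c):
  R: 255 + 0 = 255 → 255
  G: 165 + 0.96×(255−165) = 165 + 86.4 = 251.4 → 251
  B: 0 + 244.8 = 244.8 → 245
After the tint: rgb(255, 251, 245) = #FFFBF5.
A 60% shade moves each channel 60% toward 0:
  R: 255 + 0.6×(0−255) = 255 − 153 = 102 → 102
  G: 251 + 0.6×(0−251) = 251 − 150.6 = 100.4 → 100
  B: 245 + 0.6×(0−245) = 245 − 147 = 98 → 98
rgb(102, 100, 98) = #666462.

#666462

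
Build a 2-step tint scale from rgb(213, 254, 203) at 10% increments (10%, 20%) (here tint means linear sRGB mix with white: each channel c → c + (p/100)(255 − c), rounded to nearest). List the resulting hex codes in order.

10%: (213 + 4.2 = 217.2→217, 254→254, 203 + 5.2 = 208.2→208) → #d9fed0
20%: (213 + 8.4 = 221.4→221, 254→254, 203 + 10.4 = 213.4→213) → #ddfed5

#d9fed0, #ddfed5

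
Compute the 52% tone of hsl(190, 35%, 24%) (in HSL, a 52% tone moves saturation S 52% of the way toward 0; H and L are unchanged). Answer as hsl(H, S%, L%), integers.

S moves 52% from 35 toward 0: 35 − 18.2 = 16.8 → 17.
H and L are unchanged.

hsl(190, 17%, 24%)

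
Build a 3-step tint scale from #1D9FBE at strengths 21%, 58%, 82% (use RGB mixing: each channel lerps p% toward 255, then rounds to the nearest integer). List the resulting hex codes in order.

#4CB3CC, #A0D7E4, #D6EEF3

#1D9FBE is rgb(29, 159, 190).
21%: (29 + 47.46 = 76.46→76, 159 + 20.16 = 179.16→179, 190 + 13.65 = 203.65→204) → #4CB3CC
58%: (29 + 131.08 = 160.08→160, 159 + 55.68 = 214.68→215, 190 + 37.7 = 227.7→228) → #A0D7E4
82%: (29 + 185.32 = 214.32→214, 159 + 78.72 = 237.72→238, 190 + 53.3 = 243.3→243) → #D6EEF3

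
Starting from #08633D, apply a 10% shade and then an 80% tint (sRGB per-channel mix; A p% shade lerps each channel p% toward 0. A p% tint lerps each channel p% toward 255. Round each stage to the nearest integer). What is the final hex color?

#08633D is rgb(8, 99, 61).
A 10% shade moves each channel 10% toward 0:
  R: 8 + 0.1×(0−8) = 8 − 0.8 = 7.2 → 7
  G: 99 + 0.1×(0−99) = 99 − 9.9 = 89.1 → 89
  B: 61 − 6.1 = 54.9 → 55
After the shade: rgb(7, 89, 55) = #075937.
An 80% tint moves each channel 80% toward 255:
  R: 7 + 198.4 = 205.4 → 205
  G: 89 + 0.8×(255−89) = 89 + 132.8 = 221.8 → 222
  B: 55 + 160 = 215 → 215
rgb(205, 222, 215) = #CDDED7.

#CDDED7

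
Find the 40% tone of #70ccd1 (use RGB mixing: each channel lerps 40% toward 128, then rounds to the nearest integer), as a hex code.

#70ccd1 is rgb(112, 204, 209).
Per channel, c → c + 0.4(128 − c):
  R: 112 + 6.4 = 118.4 → 118
  G: 204 + 0.4×(128−204) = 204 − 30.4 = 173.6 → 174
  B: 209 + 0.4×(128−209) = 209 − 32.4 = 176.6 → 177
rgb(118, 174, 177) = #76aeb1.

#76aeb1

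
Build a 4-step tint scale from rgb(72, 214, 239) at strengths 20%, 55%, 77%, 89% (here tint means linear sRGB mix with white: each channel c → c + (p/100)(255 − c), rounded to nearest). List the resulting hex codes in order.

20%: (72 + 36.6 = 108.6→109, 214 + 8.2 = 222.2→222, 239 + 3.2 = 242.2→242) → #6ddef2
55%: (72 + 100.65 = 172.65→173, 214 + 22.55 = 236.55→237, 239 + 8.8 = 247.8→248) → #adedf8
77%: (72 + 140.91 = 212.91→213, 214 + 31.57 = 245.57→246, 239 + 12.32 = 251.32→251) → #d5f6fb
89%: (72 + 162.87 = 234.87→235, 214 + 36.49 = 250.49→250, 239 + 14.24 = 253.24→253) → #ebfafd

#6ddef2, #adedf8, #d5f6fb, #ebfafd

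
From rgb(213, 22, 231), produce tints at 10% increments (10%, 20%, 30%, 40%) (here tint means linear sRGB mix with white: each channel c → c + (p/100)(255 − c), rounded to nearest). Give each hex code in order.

10%: (213 + 4.2 = 217.2→217, 22 + 23.3 = 45.3→45, 231 + 2.4 = 233.4→233) → #D92DE9
20%: (213 + 8.4 = 221.4→221, 22 + 46.6 = 68.6→69, 231 + 4.8 = 235.8→236) → #DD45EC
30%: (213 + 12.6 = 225.6→226, 22 + 69.9 = 91.9→92, 231 + 7.2 = 238.2→238) → #E25CEE
40%: (213 + 16.8 = 229.8→230, 22 + 93.2 = 115.2→115, 231 + 9.6 = 240.6→241) → #E673F1

#D92DE9, #DD45EC, #E25CEE, #E673F1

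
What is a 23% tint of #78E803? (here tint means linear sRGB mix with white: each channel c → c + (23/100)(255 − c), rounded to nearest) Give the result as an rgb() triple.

rgb(151, 237, 61)

#78E803 is rgb(120, 232, 3).
Lerp each channel 23% toward 255:
  R: 120 + 31.05 = 151.05 → 151
  G: 232 + 0.23×(255−232) = 232 + 5.29 = 237.29 → 237
  B: 3 + 57.96 = 60.96 → 61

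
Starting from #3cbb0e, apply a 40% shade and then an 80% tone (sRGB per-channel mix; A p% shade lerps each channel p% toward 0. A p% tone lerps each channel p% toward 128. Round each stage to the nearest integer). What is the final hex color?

#6e7d68

#3cbb0e is rgb(60, 187, 14).
Lerp each channel 40% toward 0:
  R: 60 − 24 = 36 → 36
  G: 187 − 74.8 = 112.2 → 112
  B: 14 + 0.4×(0−14) = 14 − 5.6 = 8.4 → 8
After the shade: rgb(36, 112, 8) = #247008.
Per channel, c → c + 0.8(128 − c):
  R: 36 + 0.8×(128−36) = 36 + 73.6 = 109.6 → 110
  G: 112 + 0.8×(128−112) = 112 + 12.8 = 124.8 → 125
  B: 8 + 0.8×(128−8) = 8 + 96 = 104 → 104
rgb(110, 125, 104) = #6e7d68.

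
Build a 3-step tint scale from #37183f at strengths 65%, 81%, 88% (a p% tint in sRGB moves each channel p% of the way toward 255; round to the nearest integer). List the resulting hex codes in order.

#b9aebc, #d9d3db, #e7e3e8

#37183f is rgb(55, 24, 63).
65%: (55 + 130 = 185→185, 24 + 150.15 = 174.15→174, 63 + 124.8 = 187.8→188) → #b9aebc
81%: (55 + 162 = 217→217, 24 + 187.11 = 211.11→211, 63 + 155.52 = 218.52→219) → #d9d3db
88%: (55 + 176 = 231→231, 24 + 203.28 = 227.28→227, 63 + 168.96 = 231.96→232) → #e7e3e8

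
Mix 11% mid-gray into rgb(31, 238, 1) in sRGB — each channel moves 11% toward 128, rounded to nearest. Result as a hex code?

An 11% tone moves each channel 11% toward 128:
  R: 31 + 0.11×(128−31) = 31 + 10.67 = 41.67 → 42
  G: 238 − 12.1 = 225.9 → 226
  B: 1 + 0.11×(128−1) = 1 + 13.97 = 14.97 → 15
rgb(42, 226, 15) = #2AE20F.

#2AE20F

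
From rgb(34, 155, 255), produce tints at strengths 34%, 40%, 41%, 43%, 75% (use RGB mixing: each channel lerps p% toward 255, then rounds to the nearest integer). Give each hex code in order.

#6DBDFF, #7AC3FF, #7DC4FF, #81C6FF, #C8E6FF

34%: (34 + 75.14 = 109.14→109, 155 + 34 = 189→189, 255→255) → #6DBDFF
40%: (34 + 88.4 = 122.4→122, 155 + 40 = 195→195, 255→255) → #7AC3FF
41%: (34 + 90.61 = 124.61→125, 155 + 41 = 196→196, 255→255) → #7DC4FF
43%: (34 + 95.03 = 129.03→129, 155 + 43 = 198→198, 255→255) → #81C6FF
75%: (34 + 165.75 = 199.75→200, 155 + 75 = 230→230, 255→255) → #C8E6FF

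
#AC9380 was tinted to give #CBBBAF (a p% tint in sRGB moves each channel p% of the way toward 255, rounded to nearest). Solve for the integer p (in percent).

#AC9380 is rgb(172, 147, 128); #CBBBAF is rgb(203, 187, 175).
On the B channel (widest range): 175 ≈ 128 + (p/100)(255 − 128), so p ≈ 100×(175 − 128)/(255 − 128) = 4700/127 = 37.01.
p = 37 reproduces all three channels after rounding.

37%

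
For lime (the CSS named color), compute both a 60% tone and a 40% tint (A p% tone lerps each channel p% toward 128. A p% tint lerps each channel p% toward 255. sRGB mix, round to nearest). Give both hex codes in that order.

CSS lime is rgb(0, 255, 0).
60% tone:
  R: 0 + 0.6×(128−0) = 0 + 76.8 = 76.8 → 77
  G: 255 − 76.2 = 178.8 → 179
  B: 0 + 76.8 = 76.8 → 77
  → #4db34d
40% tint:
  R: 0 + 102 = 102 → 102
  G: 255 + 0.4×(255−255) = 255 + 0 = 255 → 255
  B: 0 + 0.4×(255−0) = 0 + 102 = 102 → 102
  → #66ff66

#4db34d, #66ff66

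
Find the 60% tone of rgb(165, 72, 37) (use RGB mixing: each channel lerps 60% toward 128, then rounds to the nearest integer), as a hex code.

Per channel, c → c + 0.6(128 − c):
  R: 165 + 0.6×(128−165) = 165 − 22.2 = 142.8 → 143
  G: 72 + 0.6×(128−72) = 72 + 33.6 = 105.6 → 106
  B: 37 + 54.6 = 91.6 → 92
rgb(143, 106, 92) = #8F6A5C.

#8F6A5C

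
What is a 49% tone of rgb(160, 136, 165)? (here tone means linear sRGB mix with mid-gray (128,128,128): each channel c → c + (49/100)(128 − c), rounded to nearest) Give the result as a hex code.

Lerp each channel 49% toward 128:
  R: 160 + 0.49×(128−160) = 160 − 15.68 = 144.32 → 144
  G: 136 − 3.92 = 132.08 → 132
  B: 165 + 0.49×(128−165) = 165 − 18.13 = 146.87 → 147
rgb(144, 132, 147) = #908493.

#908493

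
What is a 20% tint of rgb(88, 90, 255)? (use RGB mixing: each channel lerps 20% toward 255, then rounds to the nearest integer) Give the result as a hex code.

Per channel, c → c + 0.2(255 − c):
  R: 88 + 33.4 = 121.4 → 121
  G: 90 + 0.2×(255−90) = 90 + 33 = 123 → 123
  B: 255 + 0 = 255 → 255
rgb(121, 123, 255) = #797bff.

#797bff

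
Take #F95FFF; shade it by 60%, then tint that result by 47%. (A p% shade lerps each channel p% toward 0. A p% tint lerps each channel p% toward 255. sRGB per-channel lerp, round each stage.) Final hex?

#F95FFF is rgb(249, 95, 255).
Per channel, c → c + 0.6(0 − c):
  R: 249 + 0.6×(0−249) = 249 − 149.4 = 99.6 → 100
  G: 95 + 0.6×(0−95) = 95 − 57 = 38 → 38
  B: 255 + 0.6×(0−255) = 255 − 153 = 102 → 102
After the shade: rgb(100, 38, 102) = #642666.
A 47% tint moves each channel 47% toward 255:
  R: 100 + 72.85 = 172.85 → 173
  G: 38 + 0.47×(255−38) = 38 + 101.99 = 139.99 → 140
  B: 102 + 0.47×(255−102) = 102 + 71.91 = 173.91 → 174
rgb(173, 140, 174) = #AD8CAE.

#AD8CAE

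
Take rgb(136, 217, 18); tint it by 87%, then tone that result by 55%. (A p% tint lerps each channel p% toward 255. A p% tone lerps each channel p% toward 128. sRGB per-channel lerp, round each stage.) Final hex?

#B2B7AB

Per channel, c → c + 0.87(255 − c):
  R: 136 + 103.53 = 239.53 → 240
  G: 217 + 0.87×(255−217) = 217 + 33.06 = 250.06 → 250
  B: 18 + 206.19 = 224.19 → 224
After the tint: rgb(240, 250, 224) = #F0FAE0.
A 55% tone moves each channel 55% toward 128:
  R: 240 − 61.6 = 178.4 → 178
  G: 250 + 0.55×(128−250) = 250 − 67.1 = 182.9 → 183
  B: 224 + 0.55×(128−224) = 224 − 52.8 = 171.2 → 171
rgb(178, 183, 171) = #B2B7AB.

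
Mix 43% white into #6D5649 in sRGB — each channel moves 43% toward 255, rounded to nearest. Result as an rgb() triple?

rgb(172, 159, 151)

#6D5649 is rgb(109, 86, 73).
Lerp each channel 43% toward 255:
  R: 109 + 0.43×(255−109) = 109 + 62.78 = 171.78 → 172
  G: 86 + 0.43×(255−86) = 86 + 72.67 = 158.67 → 159
  B: 73 + 78.26 = 151.26 → 151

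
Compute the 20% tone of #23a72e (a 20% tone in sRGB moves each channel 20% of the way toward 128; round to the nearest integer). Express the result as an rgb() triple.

#23a72e is rgb(35, 167, 46).
Per channel, c → c + 0.2(128 − c):
  R: 35 + 0.2×(128−35) = 35 + 18.6 = 53.6 → 54
  G: 167 − 7.8 = 159.2 → 159
  B: 46 + 16.4 = 62.4 → 62

rgb(54, 159, 62)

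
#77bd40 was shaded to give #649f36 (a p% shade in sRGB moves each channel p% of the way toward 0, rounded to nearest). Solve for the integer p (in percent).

#77bd40 is rgb(119, 189, 64); #649f36 is rgb(100, 159, 54).
On the G channel (widest range): 159 ≈ 189 + (p/100)(0 − 189), so p ≈ 100×(159 − 189)/(0 − 189) = -3000/-189 = 15.87.
p = 16 reproduces all three channels after rounding.

16%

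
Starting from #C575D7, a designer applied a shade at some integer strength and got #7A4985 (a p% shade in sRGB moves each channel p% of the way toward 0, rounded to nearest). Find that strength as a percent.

#C575D7 is rgb(197, 117, 215); #7A4985 is rgb(122, 73, 133).
On the B channel (widest range): 133 ≈ 215 + (p/100)(0 − 215), so p ≈ 100×(133 − 215)/(0 − 215) = -8200/-215 = 38.14.
p = 38 reproduces all three channels after rounding.

38%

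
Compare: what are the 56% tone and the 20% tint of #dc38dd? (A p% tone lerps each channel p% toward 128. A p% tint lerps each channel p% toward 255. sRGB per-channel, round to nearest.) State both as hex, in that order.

#dc38dd is rgb(220, 56, 221).
56% tone:
  R: 220 + 0.56×(128−220) = 220 − 51.52 = 168.48 → 168
  G: 56 + 40.32 = 96.32 → 96
  B: 221 − 52.08 = 168.92 → 169
  → #a860a9
20% tint:
  R: 220 + 0.2×(255−220) = 220 + 7 = 227 → 227
  G: 56 + 0.2×(255−56) = 56 + 39.8 = 95.8 → 96
  B: 221 + 0.2×(255−221) = 221 + 6.8 = 227.8 → 228
  → #e360e4

#a860a9, #e360e4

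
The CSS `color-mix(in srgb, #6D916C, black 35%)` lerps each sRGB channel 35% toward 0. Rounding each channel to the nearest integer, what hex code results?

#475E46

#6D916C is rgb(109, 145, 108).
Per channel, c → c + 0.35(0 − c):
  R: 109 − 38.15 = 70.85 → 71
  G: 145 + 0.35×(0−145) = 145 − 50.75 = 94.25 → 94
  B: 108 − 37.8 = 70.2 → 70
rgb(71, 94, 70) = #475E46.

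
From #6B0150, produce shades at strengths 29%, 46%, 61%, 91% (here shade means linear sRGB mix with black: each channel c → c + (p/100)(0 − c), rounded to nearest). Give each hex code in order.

#6B0150 is rgb(107, 1, 80).
29%: (107 − 31.03 = 75.97→76, 1→1, 80 − 23.2 = 56.8→57) → #4C0139
46%: (107 − 49.22 = 57.78→58, 1→1, 80 − 36.8 = 43.2→43) → #3A012B
61%: (107 − 65.27 = 41.73→42, 1 − 0.61 = 0.39→0, 80 − 48.8 = 31.2→31) → #2A001F
91%: (107 − 97.37 = 9.63→10, 1 − 0.91 = 0.09→0, 80 − 72.8 = 7.2→7) → #0A0007

#4C0139, #3A012B, #2A001F, #0A0007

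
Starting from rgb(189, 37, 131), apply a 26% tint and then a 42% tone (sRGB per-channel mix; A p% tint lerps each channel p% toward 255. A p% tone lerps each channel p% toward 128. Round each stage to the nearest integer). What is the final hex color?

#AD6C94

Lerp each channel 26% toward 255:
  R: 189 + 0.26×(255−189) = 189 + 17.16 = 206.16 → 206
  G: 37 + 56.68 = 93.68 → 94
  B: 131 + 0.26×(255−131) = 131 + 32.24 = 163.24 → 163
After the tint: rgb(206, 94, 163) = #CE5EA3.
Per channel, c → c + 0.42(128 − c):
  R: 206 − 32.76 = 173.24 → 173
  G: 94 + 14.28 = 108.28 → 108
  B: 163 + 0.42×(128−163) = 163 − 14.7 = 148.3 → 148
rgb(173, 108, 148) = #AD6C94.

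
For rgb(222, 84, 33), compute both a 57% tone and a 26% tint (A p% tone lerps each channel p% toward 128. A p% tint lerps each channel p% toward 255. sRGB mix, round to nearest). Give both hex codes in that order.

#A86D57, #E7805B

57% tone:
  R: 222 − 53.58 = 168.42 → 168
  G: 84 + 0.57×(128−84) = 84 + 25.08 = 109.08 → 109
  B: 33 + 0.57×(128−33) = 33 + 54.15 = 87.15 → 87
  → #A86D57
26% tint:
  R: 222 + 0.26×(255−222) = 222 + 8.58 = 230.58 → 231
  G: 84 + 0.26×(255−84) = 84 + 44.46 = 128.46 → 128
  B: 33 + 0.26×(255−33) = 33 + 57.72 = 90.72 → 91
  → #E7805B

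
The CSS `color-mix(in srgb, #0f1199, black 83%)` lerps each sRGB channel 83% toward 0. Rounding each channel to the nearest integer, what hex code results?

#0f1199 is rgb(15, 17, 153).
Lerp each channel 83% toward 0:
  R: 15 − 12.45 = 2.55 → 3
  G: 17 + 0.83×(0−17) = 17 − 14.11 = 2.89 → 3
  B: 153 − 126.99 = 26.01 → 26
rgb(3, 3, 26) = #03031a.

#03031a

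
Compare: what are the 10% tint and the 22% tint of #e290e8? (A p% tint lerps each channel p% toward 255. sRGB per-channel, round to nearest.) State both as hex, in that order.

#e59bea, #e8a8ed

#e290e8 is rgb(226, 144, 232).
10% tint:
  R: 226 + 0.1×(255−226) = 226 + 2.9 = 228.9 → 229
  G: 144 + 11.1 = 155.1 → 155
  B: 232 + 0.1×(255−232) = 232 + 2.3 = 234.3 → 234
  → #e59bea
22% tint:
  R: 226 + 6.38 = 232.38 → 232
  G: 144 + 0.22×(255−144) = 144 + 24.42 = 168.42 → 168
  B: 232 + 0.22×(255−232) = 232 + 5.06 = 237.06 → 237
  → #e8a8ed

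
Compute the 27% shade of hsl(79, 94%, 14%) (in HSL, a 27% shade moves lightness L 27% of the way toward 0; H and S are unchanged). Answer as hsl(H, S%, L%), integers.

hsl(79, 94%, 10%)

L moves 27% from 14 toward 0: 14 − 3.78 = 10.22 → 10.
H and S are unchanged.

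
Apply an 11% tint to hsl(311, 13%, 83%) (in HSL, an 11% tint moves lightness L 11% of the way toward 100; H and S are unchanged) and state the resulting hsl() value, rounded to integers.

hsl(311, 13%, 85%)

L moves 11% from 83 toward 100: 83 + 1.87 = 84.87 → 85.
H and S are unchanged.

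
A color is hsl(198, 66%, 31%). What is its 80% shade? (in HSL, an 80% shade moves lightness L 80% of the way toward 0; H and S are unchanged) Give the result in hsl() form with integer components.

hsl(198, 66%, 6%)

L moves 80% from 31 toward 0: 31 − 24.8 = 6.2 → 6.
H and S are unchanged.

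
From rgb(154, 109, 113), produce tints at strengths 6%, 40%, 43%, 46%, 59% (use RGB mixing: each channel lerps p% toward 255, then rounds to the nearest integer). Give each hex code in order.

#a0767a, #c2a7aa, #c5acae, #c8b0b2, #d6c3c5

6%: (154 + 6.06 = 160.06→160, 109 + 8.76 = 117.76→118, 113 + 8.52 = 121.52→122) → #a0767a
40%: (154 + 40.4 = 194.4→194, 109 + 58.4 = 167.4→167, 113 + 56.8 = 169.8→170) → #c2a7aa
43%: (154 + 43.43 = 197.43→197, 109 + 62.78 = 171.78→172, 113 + 61.06 = 174.06→174) → #c5acae
46%: (154 + 46.46 = 200.46→200, 109 + 67.16 = 176.16→176, 113 + 65.32 = 178.32→178) → #c8b0b2
59%: (154 + 59.59 = 213.59→214, 109 + 86.14 = 195.14→195, 113 + 83.78 = 196.78→197) → #d6c3c5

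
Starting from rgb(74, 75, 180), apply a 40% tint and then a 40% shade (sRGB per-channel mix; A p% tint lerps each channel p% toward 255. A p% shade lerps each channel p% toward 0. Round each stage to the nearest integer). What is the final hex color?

Lerp each channel 40% toward 255:
  R: 74 + 0.4×(255−74) = 74 + 72.4 = 146.4 → 146
  G: 75 + 0.4×(255−75) = 75 + 72 = 147 → 147
  B: 180 + 0.4×(255−180) = 180 + 30 = 210 → 210
After the tint: rgb(146, 147, 210) = #9293D2.
Per channel, c → c + 0.4(0 − c):
  R: 146 − 58.4 = 87.6 → 88
  G: 147 + 0.4×(0−147) = 147 − 58.8 = 88.2 → 88
  B: 210 − 84 = 126 → 126
rgb(88, 88, 126) = #58587E.

#58587E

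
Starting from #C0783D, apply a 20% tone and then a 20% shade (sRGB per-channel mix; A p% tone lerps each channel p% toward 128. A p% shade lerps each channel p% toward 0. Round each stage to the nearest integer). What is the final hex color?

#8F623B

#C0783D is rgb(192, 120, 61).
Lerp each channel 20% toward 128:
  R: 192 + 0.2×(128−192) = 192 − 12.8 = 179.2 → 179
  G: 120 + 0.2×(128−120) = 120 + 1.6 = 121.6 → 122
  B: 61 + 0.2×(128−61) = 61 + 13.4 = 74.4 → 74
After the tone: rgb(179, 122, 74) = #B37A4A.
Per channel, c → c + 0.2(0 − c):
  R: 179 − 35.8 = 143.2 → 143
  G: 122 + 0.2×(0−122) = 122 − 24.4 = 97.6 → 98
  B: 74 − 14.8 = 59.2 → 59
rgb(143, 98, 59) = #8F623B.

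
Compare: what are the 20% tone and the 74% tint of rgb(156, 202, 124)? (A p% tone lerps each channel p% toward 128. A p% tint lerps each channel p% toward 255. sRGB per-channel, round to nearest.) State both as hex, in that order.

20% tone:
  R: 156 − 5.6 = 150.4 → 150
  G: 202 + 0.2×(128−202) = 202 − 14.8 = 187.2 → 187
  B: 124 + 0.2×(128−124) = 124 + 0.8 = 124.8 → 125
  → #96bb7d
74% tint:
  R: 156 + 73.26 = 229.26 → 229
  G: 202 + 39.22 = 241.22 → 241
  B: 124 + 96.94 = 220.94 → 221
  → #e5f1dd

#96bb7d, #e5f1dd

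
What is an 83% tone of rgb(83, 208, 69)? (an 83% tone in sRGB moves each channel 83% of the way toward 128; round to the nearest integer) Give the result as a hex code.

An 83% tone moves each channel 83% toward 128:
  R: 83 + 37.35 = 120.35 → 120
  G: 208 + 0.83×(128−208) = 208 − 66.4 = 141.6 → 142
  B: 69 + 48.97 = 117.97 → 118
rgb(120, 142, 118) = #788E76.

#788E76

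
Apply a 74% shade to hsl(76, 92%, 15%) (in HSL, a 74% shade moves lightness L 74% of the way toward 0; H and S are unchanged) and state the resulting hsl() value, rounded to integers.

hsl(76, 92%, 4%)

L moves 74% from 15 toward 0: 15 − 11.1 = 3.9 → 4.
H and S are unchanged.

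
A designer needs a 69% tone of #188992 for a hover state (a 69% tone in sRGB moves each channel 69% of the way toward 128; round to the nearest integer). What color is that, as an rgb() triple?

rgb(96, 131, 134)

#188992 is rgb(24, 137, 146).
Per channel, c → c + 0.69(128 − c):
  R: 24 + 0.69×(128−24) = 24 + 71.76 = 95.76 → 96
  G: 137 + 0.69×(128−137) = 137 − 6.21 = 130.79 → 131
  B: 146 − 12.42 = 133.58 → 134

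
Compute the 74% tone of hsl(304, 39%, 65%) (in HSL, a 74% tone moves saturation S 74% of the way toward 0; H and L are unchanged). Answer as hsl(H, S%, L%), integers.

S moves 74% from 39 toward 0: 39 − 28.86 = 10.14 → 10.
H and L are unchanged.

hsl(304, 10%, 65%)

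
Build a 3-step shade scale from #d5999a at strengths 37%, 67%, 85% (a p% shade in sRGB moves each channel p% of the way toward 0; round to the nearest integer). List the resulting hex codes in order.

#d5999a is rgb(213, 153, 154).
37%: (213 − 78.81 = 134.19→134, 153 − 56.61 = 96.39→96, 154 − 56.98 = 97.02→97) → #866061
67%: (213 − 142.71 = 70.29→70, 153 − 102.51 = 50.49→50, 154 − 103.18 = 50.82→51) → #463233
85%: (213 − 181.05 = 31.95→32, 153 − 130.05 = 22.95→23, 154 − 130.9 = 23.1→23) → #201717

#866061, #463233, #201717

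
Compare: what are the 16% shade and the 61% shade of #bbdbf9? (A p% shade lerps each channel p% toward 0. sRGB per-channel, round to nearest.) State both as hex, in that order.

#bbdbf9 is rgb(187, 219, 249).
16% shade:
  R: 187 + 0.16×(0−187) = 187 − 29.92 = 157.08 → 157
  G: 219 − 35.04 = 183.96 → 184
  B: 249 + 0.16×(0−249) = 249 − 39.84 = 209.16 → 209
  → #9db8d1
61% shade:
  R: 187 + 0.61×(0−187) = 187 − 114.07 = 72.93 → 73
  G: 219 + 0.61×(0−219) = 219 − 133.59 = 85.41 → 85
  B: 249 − 151.89 = 97.11 → 97
  → #495561

#9db8d1, #495561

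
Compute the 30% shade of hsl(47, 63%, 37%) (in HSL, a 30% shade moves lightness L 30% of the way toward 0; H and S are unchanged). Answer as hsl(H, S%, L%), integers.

L moves 30% from 37 toward 0: 37 − 11.1 = 25.9 → 26.
H and S are unchanged.

hsl(47, 63%, 26%)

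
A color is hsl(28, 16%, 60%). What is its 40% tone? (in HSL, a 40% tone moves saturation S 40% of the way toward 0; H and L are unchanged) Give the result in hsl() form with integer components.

S moves 40% from 16 toward 0: 16 − 6.4 = 9.6 → 10.
H and L are unchanged.

hsl(28, 10%, 60%)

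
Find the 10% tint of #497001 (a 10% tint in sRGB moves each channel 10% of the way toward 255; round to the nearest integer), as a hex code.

#497001 is rgb(73, 112, 1).
A 10% tint moves each channel 10% toward 255:
  R: 73 + 18.2 = 91.2 → 91
  G: 112 + 14.3 = 126.3 → 126
  B: 1 + 0.1×(255−1) = 1 + 25.4 = 26.4 → 26
rgb(91, 126, 26) = #5B7E1A.

#5B7E1A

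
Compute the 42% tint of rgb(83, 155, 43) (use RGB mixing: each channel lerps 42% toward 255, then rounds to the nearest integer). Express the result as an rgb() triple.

rgb(155, 197, 132)

A 42% tint moves each channel 42% toward 255:
  R: 83 + 0.42×(255−83) = 83 + 72.24 = 155.24 → 155
  G: 155 + 42 = 197 → 197
  B: 43 + 89.04 = 132.04 → 132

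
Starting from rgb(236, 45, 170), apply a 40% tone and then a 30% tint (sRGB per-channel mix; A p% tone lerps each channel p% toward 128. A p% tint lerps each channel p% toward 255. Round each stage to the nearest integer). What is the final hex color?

#d483b8

Lerp each channel 40% toward 128:
  R: 236 + 0.4×(128−236) = 236 − 43.2 = 192.8 → 193
  G: 45 + 0.4×(128−45) = 45 + 33.2 = 78.2 → 78
  B: 170 + 0.4×(128−170) = 170 − 16.8 = 153.2 → 153
After the tone: rgb(193, 78, 153) = #c14e99.
Lerp each channel 30% toward 255:
  R: 193 + 18.6 = 211.6 → 212
  G: 78 + 0.3×(255−78) = 78 + 53.1 = 131.1 → 131
  B: 153 + 0.3×(255−153) = 153 + 30.6 = 183.6 → 184
rgb(212, 131, 184) = #d483b8.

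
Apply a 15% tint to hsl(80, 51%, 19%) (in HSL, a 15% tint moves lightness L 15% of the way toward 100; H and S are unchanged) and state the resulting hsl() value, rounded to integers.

hsl(80, 51%, 31%)

L moves 15% from 19 toward 100: 19 + 12.15 = 31.15 → 31.
H and S are unchanged.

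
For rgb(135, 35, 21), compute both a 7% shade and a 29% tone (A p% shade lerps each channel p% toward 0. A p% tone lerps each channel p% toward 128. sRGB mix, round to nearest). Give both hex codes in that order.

#7E2114, #853E34

7% shade:
  R: 135 − 9.45 = 125.55 → 126
  G: 35 − 2.45 = 32.55 → 33
  B: 21 + 0.07×(0−21) = 21 − 1.47 = 19.53 → 20
  → #7E2114
29% tone:
  R: 135 − 2.03 = 132.97 → 133
  G: 35 + 0.29×(128−35) = 35 + 26.97 = 61.97 → 62
  B: 21 + 0.29×(128−21) = 21 + 31.03 = 52.03 → 52
  → #853E34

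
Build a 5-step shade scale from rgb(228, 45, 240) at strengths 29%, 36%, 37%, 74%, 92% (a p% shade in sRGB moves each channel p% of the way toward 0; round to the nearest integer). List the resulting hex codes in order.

29%: (228 − 66.12 = 161.88→162, 45 − 13.05 = 31.95→32, 240 − 69.6 = 170.4→170) → #a220aa
36%: (228 − 82.08 = 145.92→146, 45 − 16.2 = 28.8→29, 240 − 86.4 = 153.6→154) → #921d9a
37%: (228 − 84.36 = 143.64→144, 45 − 16.65 = 28.35→28, 240 − 88.8 = 151.2→151) → #901c97
74%: (228 − 168.72 = 59.28→59, 45 − 33.3 = 11.7→12, 240 − 177.6 = 62.4→62) → #3b0c3e
92%: (228 − 209.76 = 18.24→18, 45 − 41.4 = 3.6→4, 240 − 220.8 = 19.2→19) → #120413

#a220aa, #921d9a, #901c97, #3b0c3e, #120413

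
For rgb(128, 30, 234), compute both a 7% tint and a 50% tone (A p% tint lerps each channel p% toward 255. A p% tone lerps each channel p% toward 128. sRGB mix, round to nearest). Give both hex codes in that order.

7% tint:
  R: 128 + 8.89 = 136.89 → 137
  G: 30 + 0.07×(255−30) = 30 + 15.75 = 45.75 → 46
  B: 234 + 1.47 = 235.47 → 235
  → #892EEB
50% tone:
  R: 128 + 0.5×(128−128) = 128 + 0 = 128 → 128
  G: 30 + 0.5×(128−30) = 30 + 49 = 79 → 79
  B: 234 + 0.5×(128−234) = 234 − 53 = 181 → 181
  → #804FB5

#892EEB, #804FB5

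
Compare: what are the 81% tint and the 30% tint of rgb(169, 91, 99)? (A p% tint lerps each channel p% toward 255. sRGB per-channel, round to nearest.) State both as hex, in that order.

#EFE0E1, #C38C92

81% tint:
  R: 169 + 69.66 = 238.66 → 239
  G: 91 + 0.81×(255−91) = 91 + 132.84 = 223.84 → 224
  B: 99 + 126.36 = 225.36 → 225
  → #EFE0E1
30% tint:
  R: 169 + 0.3×(255−169) = 169 + 25.8 = 194.8 → 195
  G: 91 + 49.2 = 140.2 → 140
  B: 99 + 46.8 = 145.8 → 146
  → #C38C92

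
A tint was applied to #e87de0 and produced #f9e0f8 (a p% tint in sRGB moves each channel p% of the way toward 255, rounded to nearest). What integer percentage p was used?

#e87de0 is rgb(232, 125, 224); #f9e0f8 is rgb(249, 224, 248).
On the G channel (widest range): 224 ≈ 125 + (p/100)(255 − 125), so p ≈ 100×(224 − 125)/(255 − 125) = 9900/130 = 76.15.
p = 76 reproduces all three channels after rounding.

76%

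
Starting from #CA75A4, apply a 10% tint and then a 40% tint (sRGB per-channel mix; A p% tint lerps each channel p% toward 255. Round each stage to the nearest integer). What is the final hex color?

#E2B5CE

#CA75A4 is rgb(202, 117, 164).
Per channel, c → c + 0.1(255 − c):
  R: 202 + 5.3 = 207.3 → 207
  G: 117 + 0.1×(255−117) = 117 + 13.8 = 130.8 → 131
  B: 164 + 0.1×(255−164) = 164 + 9.1 = 173.1 → 173
After the tint: rgb(207, 131, 173) = #CF83AD.
A 40% tint moves each channel 40% toward 255:
  R: 207 + 0.4×(255−207) = 207 + 19.2 = 226.2 → 226
  G: 131 + 0.4×(255−131) = 131 + 49.6 = 180.6 → 181
  B: 173 + 32.8 = 205.8 → 206
rgb(226, 181, 206) = #E2B5CE.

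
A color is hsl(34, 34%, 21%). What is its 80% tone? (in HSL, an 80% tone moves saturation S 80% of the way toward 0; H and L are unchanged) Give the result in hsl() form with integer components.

hsl(34, 7%, 21%)

S moves 80% from 34 toward 0: 34 − 27.2 = 6.8 → 7.
H and L are unchanged.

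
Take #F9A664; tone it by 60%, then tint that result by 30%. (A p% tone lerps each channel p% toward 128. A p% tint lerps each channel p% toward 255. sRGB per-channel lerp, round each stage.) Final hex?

#F9A664 is rgb(249, 166, 100).
A 60% tone moves each channel 60% toward 128:
  R: 249 + 0.6×(128−249) = 249 − 72.6 = 176.4 → 176
  G: 166 − 22.8 = 143.2 → 143
  B: 100 + 0.6×(128−100) = 100 + 16.8 = 116.8 → 117
After the tone: rgb(176, 143, 117) = #B08F75.
Lerp each channel 30% toward 255:
  R: 176 + 23.7 = 199.7 → 200
  G: 143 + 0.3×(255−143) = 143 + 33.6 = 176.6 → 177
  B: 117 + 0.3×(255−117) = 117 + 41.4 = 158.4 → 158
rgb(200, 177, 158) = #C8B19E.

#C8B19E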